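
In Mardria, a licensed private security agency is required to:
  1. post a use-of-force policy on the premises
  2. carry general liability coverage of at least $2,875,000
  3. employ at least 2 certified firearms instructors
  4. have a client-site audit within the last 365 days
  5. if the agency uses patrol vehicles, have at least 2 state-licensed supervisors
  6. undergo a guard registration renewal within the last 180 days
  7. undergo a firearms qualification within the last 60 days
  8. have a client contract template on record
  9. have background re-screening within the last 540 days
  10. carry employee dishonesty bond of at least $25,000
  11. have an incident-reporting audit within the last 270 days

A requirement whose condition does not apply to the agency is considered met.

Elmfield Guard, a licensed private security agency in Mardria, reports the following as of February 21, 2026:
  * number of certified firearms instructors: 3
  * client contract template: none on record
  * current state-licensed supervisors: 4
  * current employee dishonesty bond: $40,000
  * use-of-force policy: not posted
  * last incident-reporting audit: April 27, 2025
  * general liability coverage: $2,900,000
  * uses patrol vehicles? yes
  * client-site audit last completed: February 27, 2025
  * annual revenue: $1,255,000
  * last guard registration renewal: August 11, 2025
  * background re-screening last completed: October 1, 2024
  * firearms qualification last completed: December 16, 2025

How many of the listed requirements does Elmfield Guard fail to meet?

1. use-of-force policy absent → not met
2. general liability coverage $2,900,000 ≥ $2,875,000 → met
3. certified firearms instructors 3 ≥ 2 → met
4. client-site audit 359 days ago vs limit 365 → met
5. condition 'uses patrol vehicles' holds; state-licensed supervisors 4 ≥ 2 → met
6. guard registration renewal 194 days ago vs limit 180 → not met
7. firearms qualification 67 days ago vs limit 60 → not met
8. client contract template absent → not met
9. background re-screening 508 days ago vs limit 540 → met
10. employee dishonesty bond $40,000 ≥ $25,000 → met
11. incident-reporting audit 300 days ago vs limit 270 → not met
Not met: 5 of 11

5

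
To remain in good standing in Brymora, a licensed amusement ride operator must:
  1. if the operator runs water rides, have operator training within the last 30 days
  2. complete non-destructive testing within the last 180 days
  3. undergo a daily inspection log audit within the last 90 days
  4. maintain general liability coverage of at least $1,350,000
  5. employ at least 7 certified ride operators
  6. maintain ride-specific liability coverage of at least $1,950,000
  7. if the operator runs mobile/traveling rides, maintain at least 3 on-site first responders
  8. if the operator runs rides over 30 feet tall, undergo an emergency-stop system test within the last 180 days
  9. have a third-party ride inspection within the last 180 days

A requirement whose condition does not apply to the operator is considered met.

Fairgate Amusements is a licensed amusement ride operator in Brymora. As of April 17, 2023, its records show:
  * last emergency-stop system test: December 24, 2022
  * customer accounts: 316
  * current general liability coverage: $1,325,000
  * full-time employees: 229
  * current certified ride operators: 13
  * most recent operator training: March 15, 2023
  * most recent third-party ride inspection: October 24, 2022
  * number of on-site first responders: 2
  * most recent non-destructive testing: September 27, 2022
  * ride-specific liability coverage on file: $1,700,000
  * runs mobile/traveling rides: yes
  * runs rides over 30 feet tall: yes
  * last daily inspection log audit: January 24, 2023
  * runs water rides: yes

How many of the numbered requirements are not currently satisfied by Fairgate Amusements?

1. condition 'runs water rides' holds; operator training 33 days ago vs limit 30 → not met
2. non-destructive testing 202 days ago vs limit 180 → not met
3. daily inspection log audit 83 days ago vs limit 90 → met
4. general liability coverage $1,325,000 < $1,350,000 → not met
5. certified ride operators 13 ≥ 7 → met
6. ride-specific liability coverage $1,700,000 < $1,950,000 → not met
7. condition 'runs mobile/traveling rides' holds; on-site first responders 2 < 3 → not met
8. condition 'runs rides over 30 feet tall' holds; emergency-stop system test 114 days ago vs limit 180 → met
9. third-party ride inspection 175 days ago vs limit 180 → met
Not met: 5 of 9

5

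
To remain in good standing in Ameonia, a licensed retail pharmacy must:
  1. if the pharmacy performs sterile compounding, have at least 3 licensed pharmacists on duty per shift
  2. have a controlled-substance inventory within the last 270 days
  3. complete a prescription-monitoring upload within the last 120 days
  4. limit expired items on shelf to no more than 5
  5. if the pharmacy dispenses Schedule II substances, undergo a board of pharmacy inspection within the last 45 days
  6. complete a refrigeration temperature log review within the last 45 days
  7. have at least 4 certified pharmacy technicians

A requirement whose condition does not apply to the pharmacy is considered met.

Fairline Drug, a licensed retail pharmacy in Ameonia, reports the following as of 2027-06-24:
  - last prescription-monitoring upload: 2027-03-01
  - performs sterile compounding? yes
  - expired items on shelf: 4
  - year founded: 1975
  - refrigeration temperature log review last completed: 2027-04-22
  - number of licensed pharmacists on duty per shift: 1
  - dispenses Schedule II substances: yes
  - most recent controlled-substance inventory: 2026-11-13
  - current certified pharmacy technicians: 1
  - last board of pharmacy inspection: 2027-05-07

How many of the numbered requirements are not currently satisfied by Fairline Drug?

1. condition 'performs sterile compounding' holds; licensed pharmacists on duty per shift 1 < 3 → not met
2. controlled-substance inventory 223 days ago vs limit 270 → met
3. prescription-monitoring upload 115 days ago vs limit 120 → met
4. expired items on shelf 4 ≤ 5 → met
5. condition 'dispenses Schedule II substances' holds; board of pharmacy inspection 48 days ago vs limit 45 → not met
6. refrigeration temperature log review 63 days ago vs limit 45 → not met
7. certified pharmacy technicians 1 < 4 → not met
Not met: 4 of 7

4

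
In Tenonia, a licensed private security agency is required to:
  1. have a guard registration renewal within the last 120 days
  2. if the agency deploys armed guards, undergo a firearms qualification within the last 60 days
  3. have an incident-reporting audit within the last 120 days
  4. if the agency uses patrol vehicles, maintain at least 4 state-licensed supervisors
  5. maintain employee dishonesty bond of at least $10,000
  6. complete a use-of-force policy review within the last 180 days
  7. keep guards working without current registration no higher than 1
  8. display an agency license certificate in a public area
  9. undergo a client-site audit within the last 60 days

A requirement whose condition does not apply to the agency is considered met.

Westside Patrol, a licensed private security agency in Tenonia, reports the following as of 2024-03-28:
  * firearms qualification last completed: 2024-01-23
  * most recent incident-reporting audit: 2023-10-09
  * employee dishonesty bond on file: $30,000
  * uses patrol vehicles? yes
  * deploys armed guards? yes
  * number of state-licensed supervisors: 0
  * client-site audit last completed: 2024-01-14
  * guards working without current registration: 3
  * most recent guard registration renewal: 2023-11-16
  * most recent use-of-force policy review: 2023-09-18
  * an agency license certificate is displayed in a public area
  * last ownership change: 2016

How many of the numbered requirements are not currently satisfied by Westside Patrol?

7

1. guard registration renewal 133 days ago vs limit 120 → not met
2. condition 'deploys armed guards' holds; firearms qualification 65 days ago vs limit 60 → not met
3. incident-reporting audit 171 days ago vs limit 120 → not met
4. condition 'uses patrol vehicles' holds; state-licensed supervisors 0 < 4 → not met
5. employee dishonesty bond $30,000 ≥ $10,000 → met
6. use-of-force policy review 192 days ago vs limit 180 → not met
7. guards working without current registration 3 > 1 → not met
8. agency license certificate present → met
9. client-site audit 74 days ago vs limit 60 → not met
Not met: 7 of 9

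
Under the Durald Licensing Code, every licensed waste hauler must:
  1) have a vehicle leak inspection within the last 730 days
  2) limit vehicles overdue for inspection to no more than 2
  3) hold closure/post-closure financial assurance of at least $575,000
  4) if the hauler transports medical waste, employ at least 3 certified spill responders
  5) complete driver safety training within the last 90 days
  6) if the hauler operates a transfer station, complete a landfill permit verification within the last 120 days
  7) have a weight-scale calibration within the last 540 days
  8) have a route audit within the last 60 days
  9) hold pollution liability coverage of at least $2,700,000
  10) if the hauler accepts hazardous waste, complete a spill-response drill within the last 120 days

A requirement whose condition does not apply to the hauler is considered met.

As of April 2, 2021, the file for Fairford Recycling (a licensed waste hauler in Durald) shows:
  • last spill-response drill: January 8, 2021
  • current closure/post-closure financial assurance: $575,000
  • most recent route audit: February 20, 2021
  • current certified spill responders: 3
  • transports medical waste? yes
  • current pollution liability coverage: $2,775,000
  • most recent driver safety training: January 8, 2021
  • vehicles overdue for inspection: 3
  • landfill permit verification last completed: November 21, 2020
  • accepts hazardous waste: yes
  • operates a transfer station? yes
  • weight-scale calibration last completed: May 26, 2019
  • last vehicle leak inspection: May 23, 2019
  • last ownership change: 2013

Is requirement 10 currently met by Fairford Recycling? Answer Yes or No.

Yes

10. condition 'accepts hazardous waste' holds; spill-response drill 84 days ago vs limit 120 → met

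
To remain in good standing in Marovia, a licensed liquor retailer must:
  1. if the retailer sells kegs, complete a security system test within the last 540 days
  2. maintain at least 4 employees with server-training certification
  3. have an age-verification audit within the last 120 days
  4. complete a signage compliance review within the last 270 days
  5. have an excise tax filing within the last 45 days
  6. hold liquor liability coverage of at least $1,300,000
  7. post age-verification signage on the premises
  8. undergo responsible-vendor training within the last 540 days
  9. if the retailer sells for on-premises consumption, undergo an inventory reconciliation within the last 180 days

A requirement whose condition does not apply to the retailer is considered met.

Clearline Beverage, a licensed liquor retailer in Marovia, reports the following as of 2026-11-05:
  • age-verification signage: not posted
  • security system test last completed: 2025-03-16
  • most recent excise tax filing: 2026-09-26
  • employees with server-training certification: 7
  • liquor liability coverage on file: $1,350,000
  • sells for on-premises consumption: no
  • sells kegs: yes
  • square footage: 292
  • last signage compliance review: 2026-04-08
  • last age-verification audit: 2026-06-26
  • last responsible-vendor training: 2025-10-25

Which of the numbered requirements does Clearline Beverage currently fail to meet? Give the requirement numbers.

1. condition 'sells kegs' holds; security system test 599 days ago vs limit 540 → not met
2. employees with server-training certification 7 ≥ 4 → met
3. age-verification audit 132 days ago vs limit 120 → not met
4. signage compliance review 211 days ago vs limit 270 → met
5. excise tax filing 40 days ago vs limit 45 → met
6. liquor liability coverage $1,350,000 ≥ $1,300,000 → met
7. age-verification signage absent → not met
8. responsible-vendor training 376 days ago vs limit 540 → met
9. condition 'sells for on-premises consumption' does not hold → requirement n/a → met
Not met: 1, 3, 7

1, 3, 7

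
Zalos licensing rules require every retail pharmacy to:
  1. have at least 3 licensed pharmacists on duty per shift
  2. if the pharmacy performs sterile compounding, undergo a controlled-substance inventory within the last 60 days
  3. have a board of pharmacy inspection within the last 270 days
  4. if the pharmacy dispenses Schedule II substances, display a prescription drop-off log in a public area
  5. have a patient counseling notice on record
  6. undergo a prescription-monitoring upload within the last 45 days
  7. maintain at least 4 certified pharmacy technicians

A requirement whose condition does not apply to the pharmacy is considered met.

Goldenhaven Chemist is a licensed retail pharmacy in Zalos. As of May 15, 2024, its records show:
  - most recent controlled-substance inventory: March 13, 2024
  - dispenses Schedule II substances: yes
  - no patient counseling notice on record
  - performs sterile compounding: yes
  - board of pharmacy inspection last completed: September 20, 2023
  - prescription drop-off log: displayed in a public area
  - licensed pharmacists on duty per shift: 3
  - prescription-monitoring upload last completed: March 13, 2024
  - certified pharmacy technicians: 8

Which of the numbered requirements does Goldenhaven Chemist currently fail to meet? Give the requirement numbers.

2, 5, 6

1. licensed pharmacists on duty per shift 3 ≥ 3 → met
2. condition 'performs sterile compounding' holds; controlled-substance inventory 63 days ago vs limit 60 → not met
3. board of pharmacy inspection 238 days ago vs limit 270 → met
4. condition 'dispenses Schedule II substances' holds; prescription drop-off log present → met
5. patient counseling notice absent → not met
6. prescription-monitoring upload 63 days ago vs limit 45 → not met
7. certified pharmacy technicians 8 ≥ 4 → met
Not met: 2, 5, 6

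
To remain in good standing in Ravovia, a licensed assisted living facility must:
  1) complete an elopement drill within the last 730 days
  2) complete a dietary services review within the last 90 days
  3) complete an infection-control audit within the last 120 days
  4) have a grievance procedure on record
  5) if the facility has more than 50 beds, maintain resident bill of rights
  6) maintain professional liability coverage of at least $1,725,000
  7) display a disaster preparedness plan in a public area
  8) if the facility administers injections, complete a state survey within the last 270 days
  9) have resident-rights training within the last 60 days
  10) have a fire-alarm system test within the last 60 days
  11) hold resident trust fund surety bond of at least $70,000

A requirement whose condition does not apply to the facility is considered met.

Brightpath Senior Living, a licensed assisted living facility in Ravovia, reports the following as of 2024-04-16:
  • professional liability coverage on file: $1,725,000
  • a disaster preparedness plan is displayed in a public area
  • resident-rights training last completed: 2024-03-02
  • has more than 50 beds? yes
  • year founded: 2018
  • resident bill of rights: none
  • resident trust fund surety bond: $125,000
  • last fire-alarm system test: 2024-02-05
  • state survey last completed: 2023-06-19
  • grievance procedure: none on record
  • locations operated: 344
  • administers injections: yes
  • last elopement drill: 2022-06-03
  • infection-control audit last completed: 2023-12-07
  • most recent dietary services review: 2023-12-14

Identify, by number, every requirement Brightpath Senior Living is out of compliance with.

2, 3, 4, 5, 8, 10

1. elopement drill 683 days ago vs limit 730 → met
2. dietary services review 124 days ago vs limit 90 → not met
3. infection-control audit 131 days ago vs limit 120 → not met
4. grievance procedure absent → not met
5. condition 'has more than 50 beds' holds; resident bill of rights absent → not met
6. professional liability coverage $1,725,000 ≥ $1,725,000 → met
7. disaster preparedness plan present → met
8. condition 'administers injections' holds; state survey 302 days ago vs limit 270 → not met
9. resident-rights training 45 days ago vs limit 60 → met
10. fire-alarm system test 71 days ago vs limit 60 → not met
11. resident trust fund surety bond $125,000 ≥ $70,000 → met
Not met: 2, 3, 4, 5, 8, 10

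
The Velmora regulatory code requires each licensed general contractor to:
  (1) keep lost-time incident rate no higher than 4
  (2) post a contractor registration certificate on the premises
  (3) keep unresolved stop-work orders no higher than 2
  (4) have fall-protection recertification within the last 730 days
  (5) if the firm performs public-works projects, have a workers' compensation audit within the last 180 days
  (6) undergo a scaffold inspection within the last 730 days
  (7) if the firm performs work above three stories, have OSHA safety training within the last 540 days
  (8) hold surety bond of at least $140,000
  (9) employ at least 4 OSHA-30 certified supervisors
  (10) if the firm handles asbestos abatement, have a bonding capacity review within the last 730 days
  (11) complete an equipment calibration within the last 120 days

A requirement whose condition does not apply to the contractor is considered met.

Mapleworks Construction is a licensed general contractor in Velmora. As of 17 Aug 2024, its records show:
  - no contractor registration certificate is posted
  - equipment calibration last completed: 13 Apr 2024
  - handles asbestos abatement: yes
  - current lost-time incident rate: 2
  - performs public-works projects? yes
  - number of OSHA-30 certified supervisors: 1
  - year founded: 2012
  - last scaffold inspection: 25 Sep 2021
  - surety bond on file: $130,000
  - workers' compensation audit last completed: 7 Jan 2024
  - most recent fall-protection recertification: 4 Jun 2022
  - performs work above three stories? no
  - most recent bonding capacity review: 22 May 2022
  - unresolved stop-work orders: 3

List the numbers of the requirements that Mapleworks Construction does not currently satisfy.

1. lost-time incident rate 2 ≤ 4 → met
2. contractor registration certificate absent → not met
3. unresolved stop-work orders 3 > 2 → not met
4. fall-protection recertification 805 days ago vs limit 730 → not met
5. condition 'performs public-works projects' holds; workers' compensation audit 223 days ago vs limit 180 → not met
6. scaffold inspection 1057 days ago vs limit 730 → not met
7. condition 'performs work above three stories' does not hold → requirement n/a → met
8. surety bond $130,000 < $140,000 → not met
9. OSHA-30 certified supervisors 1 < 4 → not met
10. condition 'handles asbestos abatement' holds; bonding capacity review 818 days ago vs limit 730 → not met
11. equipment calibration 126 days ago vs limit 120 → not met
Not met: 2, 3, 4, 5, 6, 8, 9, 10, 11

2, 3, 4, 5, 6, 8, 9, 10, 11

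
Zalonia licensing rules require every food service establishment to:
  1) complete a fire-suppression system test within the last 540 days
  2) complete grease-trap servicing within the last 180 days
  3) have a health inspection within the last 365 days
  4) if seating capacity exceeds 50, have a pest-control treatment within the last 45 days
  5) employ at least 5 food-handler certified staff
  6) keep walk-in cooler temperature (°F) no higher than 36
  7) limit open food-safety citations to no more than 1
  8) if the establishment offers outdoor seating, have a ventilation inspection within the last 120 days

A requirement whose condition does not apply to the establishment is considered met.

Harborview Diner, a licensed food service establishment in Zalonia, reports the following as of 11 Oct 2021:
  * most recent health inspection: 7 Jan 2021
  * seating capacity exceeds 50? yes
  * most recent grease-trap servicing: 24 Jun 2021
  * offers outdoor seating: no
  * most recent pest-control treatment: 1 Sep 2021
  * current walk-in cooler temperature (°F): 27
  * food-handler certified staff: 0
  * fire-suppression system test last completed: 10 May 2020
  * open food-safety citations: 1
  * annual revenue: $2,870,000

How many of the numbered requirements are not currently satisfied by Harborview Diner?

1. fire-suppression system test 519 days ago vs limit 540 → met
2. grease-trap servicing 109 days ago vs limit 180 → met
3. health inspection 277 days ago vs limit 365 → met
4. condition 'seating capacity exceeds 50' holds; pest-control treatment 40 days ago vs limit 45 → met
5. food-handler certified staff 0 < 5 → not met
6. walk-in cooler temperature (°F) 27 ≤ 36 → met
7. open food-safety citations 1 ≤ 1 → met
8. condition 'offers outdoor seating' does not hold → requirement n/a → met
Not met: 1 of 8

1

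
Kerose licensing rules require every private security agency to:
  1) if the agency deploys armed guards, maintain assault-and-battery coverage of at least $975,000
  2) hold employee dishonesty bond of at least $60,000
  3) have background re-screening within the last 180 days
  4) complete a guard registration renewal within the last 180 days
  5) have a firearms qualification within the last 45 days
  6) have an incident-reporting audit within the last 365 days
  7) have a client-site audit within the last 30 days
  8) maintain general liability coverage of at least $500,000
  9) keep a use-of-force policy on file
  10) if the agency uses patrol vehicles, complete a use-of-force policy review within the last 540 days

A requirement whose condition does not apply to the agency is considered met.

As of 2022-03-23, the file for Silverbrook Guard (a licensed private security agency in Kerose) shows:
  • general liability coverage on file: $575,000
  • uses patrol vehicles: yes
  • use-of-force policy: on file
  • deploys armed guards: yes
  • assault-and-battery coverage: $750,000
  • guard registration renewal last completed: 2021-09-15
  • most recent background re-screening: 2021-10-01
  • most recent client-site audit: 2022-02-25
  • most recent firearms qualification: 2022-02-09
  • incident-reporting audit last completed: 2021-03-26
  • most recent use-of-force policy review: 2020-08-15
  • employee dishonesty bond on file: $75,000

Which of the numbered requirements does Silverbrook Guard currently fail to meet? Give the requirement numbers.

1. condition 'deploys armed guards' holds; assault-and-battery coverage $750,000 < $975,000 → not met
2. employee dishonesty bond $75,000 ≥ $60,000 → met
3. background re-screening 173 days ago vs limit 180 → met
4. guard registration renewal 189 days ago vs limit 180 → not met
5. firearms qualification 42 days ago vs limit 45 → met
6. incident-reporting audit 362 days ago vs limit 365 → met
7. client-site audit 26 days ago vs limit 30 → met
8. general liability coverage $575,000 ≥ $500,000 → met
9. use-of-force policy present → met
10. condition 'uses patrol vehicles' holds; use-of-force policy review 585 days ago vs limit 540 → not met
Not met: 1, 4, 10

1, 4, 10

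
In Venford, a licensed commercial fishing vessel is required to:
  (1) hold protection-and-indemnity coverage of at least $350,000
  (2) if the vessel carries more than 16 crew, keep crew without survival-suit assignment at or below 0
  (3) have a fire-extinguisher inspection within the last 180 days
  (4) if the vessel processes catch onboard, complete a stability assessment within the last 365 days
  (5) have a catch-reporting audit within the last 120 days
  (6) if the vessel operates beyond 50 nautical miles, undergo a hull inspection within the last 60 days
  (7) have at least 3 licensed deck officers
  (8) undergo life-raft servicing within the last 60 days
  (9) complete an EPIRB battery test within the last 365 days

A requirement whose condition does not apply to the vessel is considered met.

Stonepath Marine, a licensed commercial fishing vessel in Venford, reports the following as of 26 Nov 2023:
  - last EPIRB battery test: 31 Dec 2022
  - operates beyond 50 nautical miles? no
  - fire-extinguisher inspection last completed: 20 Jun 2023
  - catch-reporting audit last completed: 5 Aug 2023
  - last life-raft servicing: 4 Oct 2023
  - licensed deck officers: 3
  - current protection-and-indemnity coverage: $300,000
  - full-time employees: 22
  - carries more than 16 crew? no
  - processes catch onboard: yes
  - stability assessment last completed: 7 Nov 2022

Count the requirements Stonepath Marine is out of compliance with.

1. protection-and-indemnity coverage $300,000 < $350,000 → not met
2. condition 'carries more than 16 crew' does not hold → requirement n/a → met
3. fire-extinguisher inspection 159 days ago vs limit 180 → met
4. condition 'processes catch onboard' holds; stability assessment 384 days ago vs limit 365 → not met
5. catch-reporting audit 113 days ago vs limit 120 → met
6. condition 'operates beyond 50 nautical miles' does not hold → requirement n/a → met
7. licensed deck officers 3 ≥ 3 → met
8. life-raft servicing 53 days ago vs limit 60 → met
9. EPIRB battery test 330 days ago vs limit 365 → met
Not met: 2 of 9

2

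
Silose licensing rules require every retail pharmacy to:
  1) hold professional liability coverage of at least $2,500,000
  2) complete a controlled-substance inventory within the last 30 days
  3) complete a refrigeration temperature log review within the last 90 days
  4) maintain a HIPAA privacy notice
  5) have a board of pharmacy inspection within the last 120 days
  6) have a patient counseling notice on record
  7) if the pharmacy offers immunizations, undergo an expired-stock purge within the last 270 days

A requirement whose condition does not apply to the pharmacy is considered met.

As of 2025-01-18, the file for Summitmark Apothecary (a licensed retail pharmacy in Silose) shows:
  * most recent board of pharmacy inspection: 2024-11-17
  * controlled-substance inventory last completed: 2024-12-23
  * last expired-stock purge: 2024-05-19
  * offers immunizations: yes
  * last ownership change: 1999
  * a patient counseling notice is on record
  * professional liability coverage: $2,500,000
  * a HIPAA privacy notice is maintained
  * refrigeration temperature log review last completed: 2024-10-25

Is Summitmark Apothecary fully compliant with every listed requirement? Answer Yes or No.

1. professional liability coverage $2,500,000 ≥ $2,500,000 → met
2. controlled-substance inventory 26 days ago vs limit 30 → met
3. refrigeration temperature log review 85 days ago vs limit 90 → met
4. HIPAA privacy notice present → met
5. board of pharmacy inspection 62 days ago vs limit 120 → met
6. patient counseling notice present → met
7. condition 'offers immunizations' holds; expired-stock purge 244 days ago vs limit 270 → met
All met.

Yes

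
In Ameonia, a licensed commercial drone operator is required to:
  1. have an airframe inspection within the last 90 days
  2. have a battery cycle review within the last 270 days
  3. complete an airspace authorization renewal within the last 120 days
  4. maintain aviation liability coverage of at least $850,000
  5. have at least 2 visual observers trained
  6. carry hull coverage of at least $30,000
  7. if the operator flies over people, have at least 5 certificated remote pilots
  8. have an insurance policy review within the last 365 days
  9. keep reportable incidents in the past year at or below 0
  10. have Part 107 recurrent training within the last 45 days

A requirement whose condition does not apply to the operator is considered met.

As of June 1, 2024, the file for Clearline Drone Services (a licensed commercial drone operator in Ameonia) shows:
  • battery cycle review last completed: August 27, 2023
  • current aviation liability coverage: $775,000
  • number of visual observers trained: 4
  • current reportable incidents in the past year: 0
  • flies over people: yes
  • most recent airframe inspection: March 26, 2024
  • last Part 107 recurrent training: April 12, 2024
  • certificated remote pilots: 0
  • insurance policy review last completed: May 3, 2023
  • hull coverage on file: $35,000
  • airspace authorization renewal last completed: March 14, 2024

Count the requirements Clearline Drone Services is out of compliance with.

1. airframe inspection 67 days ago vs limit 90 → met
2. battery cycle review 279 days ago vs limit 270 → not met
3. airspace authorization renewal 79 days ago vs limit 120 → met
4. aviation liability coverage $775,000 < $850,000 → not met
5. visual observers trained 4 ≥ 2 → met
6. hull coverage $35,000 ≥ $30,000 → met
7. condition 'flies over people' holds; certificated remote pilots 0 < 5 → not met
8. insurance policy review 395 days ago vs limit 365 → not met
9. reportable incidents in the past year 0 ≤ 0 → met
10. Part 107 recurrent training 50 days ago vs limit 45 → not met
Not met: 5 of 10

5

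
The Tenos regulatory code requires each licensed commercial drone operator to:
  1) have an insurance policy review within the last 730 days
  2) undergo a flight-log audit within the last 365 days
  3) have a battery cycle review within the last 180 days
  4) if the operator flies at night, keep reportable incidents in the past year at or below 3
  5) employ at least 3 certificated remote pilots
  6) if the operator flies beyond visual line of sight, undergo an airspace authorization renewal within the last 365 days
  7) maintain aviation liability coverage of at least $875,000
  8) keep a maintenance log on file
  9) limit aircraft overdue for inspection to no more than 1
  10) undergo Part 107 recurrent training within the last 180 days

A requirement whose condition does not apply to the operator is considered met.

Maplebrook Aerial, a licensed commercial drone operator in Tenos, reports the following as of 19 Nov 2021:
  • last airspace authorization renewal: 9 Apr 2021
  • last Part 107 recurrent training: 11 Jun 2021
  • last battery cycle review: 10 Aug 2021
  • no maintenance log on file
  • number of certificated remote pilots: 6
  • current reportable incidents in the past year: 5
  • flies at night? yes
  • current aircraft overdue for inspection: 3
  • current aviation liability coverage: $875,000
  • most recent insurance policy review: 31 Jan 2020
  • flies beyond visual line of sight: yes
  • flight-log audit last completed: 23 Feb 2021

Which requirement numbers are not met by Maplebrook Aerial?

4, 8, 9

1. insurance policy review 658 days ago vs limit 730 → met
2. flight-log audit 269 days ago vs limit 365 → met
3. battery cycle review 101 days ago vs limit 180 → met
4. condition 'flies at night' holds; reportable incidents in the past year 5 > 3 → not met
5. certificated remote pilots 6 ≥ 3 → met
6. condition 'flies beyond visual line of sight' holds; airspace authorization renewal 224 days ago vs limit 365 → met
7. aviation liability coverage $875,000 ≥ $875,000 → met
8. maintenance log absent → not met
9. aircraft overdue for inspection 3 > 1 → not met
10. Part 107 recurrent training 161 days ago vs limit 180 → met
Not met: 4, 8, 9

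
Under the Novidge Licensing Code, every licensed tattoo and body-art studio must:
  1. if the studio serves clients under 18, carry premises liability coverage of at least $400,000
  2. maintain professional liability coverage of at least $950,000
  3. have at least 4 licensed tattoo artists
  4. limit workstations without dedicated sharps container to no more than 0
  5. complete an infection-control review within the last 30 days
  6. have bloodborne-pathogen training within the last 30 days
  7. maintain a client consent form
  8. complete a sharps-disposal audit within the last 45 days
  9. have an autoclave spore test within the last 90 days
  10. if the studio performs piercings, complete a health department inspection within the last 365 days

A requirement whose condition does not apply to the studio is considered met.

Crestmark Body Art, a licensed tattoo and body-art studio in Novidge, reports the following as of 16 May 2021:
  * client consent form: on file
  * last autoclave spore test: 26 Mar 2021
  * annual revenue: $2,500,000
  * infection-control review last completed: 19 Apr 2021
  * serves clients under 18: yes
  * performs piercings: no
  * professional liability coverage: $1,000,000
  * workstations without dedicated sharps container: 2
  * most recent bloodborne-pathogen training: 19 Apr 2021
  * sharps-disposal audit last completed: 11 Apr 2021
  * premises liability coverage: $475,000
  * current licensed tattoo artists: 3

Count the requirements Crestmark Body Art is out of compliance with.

1. condition 'serves clients under 18' holds; premises liability coverage $475,000 ≥ $400,000 → met
2. professional liability coverage $1,000,000 ≥ $950,000 → met
3. licensed tattoo artists 3 < 4 → not met
4. workstations without dedicated sharps container 2 > 0 → not met
5. infection-control review 27 days ago vs limit 30 → met
6. bloodborne-pathogen training 27 days ago vs limit 30 → met
7. client consent form present → met
8. sharps-disposal audit 35 days ago vs limit 45 → met
9. autoclave spore test 51 days ago vs limit 90 → met
10. condition 'performs piercings' does not hold → requirement n/a → met
Not met: 2 of 10

2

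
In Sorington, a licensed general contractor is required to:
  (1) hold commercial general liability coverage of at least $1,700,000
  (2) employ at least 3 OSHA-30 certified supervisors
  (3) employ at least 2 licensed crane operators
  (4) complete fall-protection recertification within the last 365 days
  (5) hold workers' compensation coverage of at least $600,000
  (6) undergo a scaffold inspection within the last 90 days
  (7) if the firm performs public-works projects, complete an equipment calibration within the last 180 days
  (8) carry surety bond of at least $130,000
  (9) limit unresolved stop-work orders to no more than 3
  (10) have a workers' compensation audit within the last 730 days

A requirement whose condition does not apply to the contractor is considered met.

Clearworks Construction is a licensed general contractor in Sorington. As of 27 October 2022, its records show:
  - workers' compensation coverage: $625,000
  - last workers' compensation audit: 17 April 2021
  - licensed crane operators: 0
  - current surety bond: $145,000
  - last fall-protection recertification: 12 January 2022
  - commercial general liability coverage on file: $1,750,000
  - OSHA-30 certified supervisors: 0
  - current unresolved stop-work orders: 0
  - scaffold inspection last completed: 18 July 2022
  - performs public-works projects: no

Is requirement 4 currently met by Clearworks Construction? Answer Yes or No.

4. fall-protection recertification 288 days ago vs limit 365 → met

Yes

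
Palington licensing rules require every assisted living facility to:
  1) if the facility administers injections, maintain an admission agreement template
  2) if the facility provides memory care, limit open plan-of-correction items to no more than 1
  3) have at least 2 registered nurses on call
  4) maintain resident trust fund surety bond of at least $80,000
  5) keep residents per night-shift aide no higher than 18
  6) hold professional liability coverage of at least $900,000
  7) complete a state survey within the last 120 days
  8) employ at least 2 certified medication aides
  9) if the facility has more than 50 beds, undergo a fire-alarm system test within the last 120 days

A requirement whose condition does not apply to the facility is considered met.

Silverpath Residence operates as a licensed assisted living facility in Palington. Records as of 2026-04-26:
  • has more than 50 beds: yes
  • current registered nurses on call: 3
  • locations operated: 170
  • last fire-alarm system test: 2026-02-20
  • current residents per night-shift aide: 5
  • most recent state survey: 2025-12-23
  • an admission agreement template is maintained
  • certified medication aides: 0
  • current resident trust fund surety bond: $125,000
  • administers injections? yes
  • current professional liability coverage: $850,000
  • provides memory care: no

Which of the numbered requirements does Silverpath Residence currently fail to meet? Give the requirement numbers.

1. condition 'administers injections' holds; admission agreement template present → met
2. condition 'provides memory care' does not hold → requirement n/a → met
3. registered nurses on call 3 ≥ 2 → met
4. resident trust fund surety bond $125,000 ≥ $80,000 → met
5. residents per night-shift aide 5 ≤ 18 → met
6. professional liability coverage $850,000 < $900,000 → not met
7. state survey 124 days ago vs limit 120 → not met
8. certified medication aides 0 < 2 → not met
9. condition 'has more than 50 beds' holds; fire-alarm system test 65 days ago vs limit 120 → met
Not met: 6, 7, 8

6, 7, 8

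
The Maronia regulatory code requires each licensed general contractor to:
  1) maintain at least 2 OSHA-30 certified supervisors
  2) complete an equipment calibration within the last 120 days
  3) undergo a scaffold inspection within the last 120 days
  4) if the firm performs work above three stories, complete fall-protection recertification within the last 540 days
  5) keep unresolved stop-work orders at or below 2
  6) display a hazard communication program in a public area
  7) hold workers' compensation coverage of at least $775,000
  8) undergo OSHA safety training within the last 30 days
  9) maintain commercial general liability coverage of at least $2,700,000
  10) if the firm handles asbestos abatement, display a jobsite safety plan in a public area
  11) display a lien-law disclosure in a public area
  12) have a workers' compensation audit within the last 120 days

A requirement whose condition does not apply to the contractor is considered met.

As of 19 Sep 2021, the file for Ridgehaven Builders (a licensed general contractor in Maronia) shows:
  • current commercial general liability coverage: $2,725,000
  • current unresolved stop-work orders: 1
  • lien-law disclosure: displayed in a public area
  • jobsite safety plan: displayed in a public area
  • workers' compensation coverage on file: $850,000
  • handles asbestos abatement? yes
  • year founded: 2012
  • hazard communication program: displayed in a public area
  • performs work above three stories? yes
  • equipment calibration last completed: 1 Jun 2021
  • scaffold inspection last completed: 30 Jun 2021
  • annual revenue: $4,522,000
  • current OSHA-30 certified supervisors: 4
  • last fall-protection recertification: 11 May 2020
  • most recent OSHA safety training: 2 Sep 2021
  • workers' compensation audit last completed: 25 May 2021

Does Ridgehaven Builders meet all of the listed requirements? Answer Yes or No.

Yes

1. OSHA-30 certified supervisors 4 ≥ 2 → met
2. equipment calibration 110 days ago vs limit 120 → met
3. scaffold inspection 81 days ago vs limit 120 → met
4. condition 'performs work above three stories' holds; fall-protection recertification 496 days ago vs limit 540 → met
5. unresolved stop-work orders 1 ≤ 2 → met
6. hazard communication program present → met
7. workers' compensation coverage $850,000 ≥ $775,000 → met
8. OSHA safety training 17 days ago vs limit 30 → met
9. commercial general liability coverage $2,725,000 ≥ $2,700,000 → met
10. condition 'handles asbestos abatement' holds; jobsite safety plan present → met
11. lien-law disclosure present → met
12. workers' compensation audit 117 days ago vs limit 120 → met
All met.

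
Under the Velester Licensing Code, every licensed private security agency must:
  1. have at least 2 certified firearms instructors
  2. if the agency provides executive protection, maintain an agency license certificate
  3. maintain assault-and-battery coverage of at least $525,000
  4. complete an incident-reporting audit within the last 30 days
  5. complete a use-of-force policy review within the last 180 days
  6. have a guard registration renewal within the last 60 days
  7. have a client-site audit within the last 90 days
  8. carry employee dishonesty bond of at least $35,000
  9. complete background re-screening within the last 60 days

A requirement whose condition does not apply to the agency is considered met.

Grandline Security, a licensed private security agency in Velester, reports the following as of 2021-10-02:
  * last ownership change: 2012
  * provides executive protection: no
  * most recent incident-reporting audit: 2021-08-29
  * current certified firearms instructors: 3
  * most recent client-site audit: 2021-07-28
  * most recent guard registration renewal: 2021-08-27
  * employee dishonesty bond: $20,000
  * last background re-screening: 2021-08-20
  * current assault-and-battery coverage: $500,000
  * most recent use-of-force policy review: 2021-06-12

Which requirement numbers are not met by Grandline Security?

1. certified firearms instructors 3 ≥ 2 → met
2. condition 'provides executive protection' does not hold → requirement n/a → met
3. assault-and-battery coverage $500,000 < $525,000 → not met
4. incident-reporting audit 34 days ago vs limit 30 → not met
5. use-of-force policy review 112 days ago vs limit 180 → met
6. guard registration renewal 36 days ago vs limit 60 → met
7. client-site audit 66 days ago vs limit 90 → met
8. employee dishonesty bond $20,000 < $35,000 → not met
9. background re-screening 43 days ago vs limit 60 → met
Not met: 3, 4, 8

3, 4, 8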